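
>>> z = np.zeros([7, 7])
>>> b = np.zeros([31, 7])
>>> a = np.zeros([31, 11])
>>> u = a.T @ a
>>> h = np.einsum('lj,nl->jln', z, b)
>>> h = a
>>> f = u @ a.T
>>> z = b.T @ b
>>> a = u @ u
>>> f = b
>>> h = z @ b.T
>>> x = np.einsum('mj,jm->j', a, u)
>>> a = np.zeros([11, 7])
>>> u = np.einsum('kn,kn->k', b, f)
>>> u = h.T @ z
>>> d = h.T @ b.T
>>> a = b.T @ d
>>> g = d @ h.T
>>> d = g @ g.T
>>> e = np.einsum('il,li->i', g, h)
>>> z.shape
(7, 7)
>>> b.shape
(31, 7)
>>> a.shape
(7, 31)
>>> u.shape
(31, 7)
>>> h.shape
(7, 31)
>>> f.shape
(31, 7)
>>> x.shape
(11,)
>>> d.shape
(31, 31)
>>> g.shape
(31, 7)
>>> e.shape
(31,)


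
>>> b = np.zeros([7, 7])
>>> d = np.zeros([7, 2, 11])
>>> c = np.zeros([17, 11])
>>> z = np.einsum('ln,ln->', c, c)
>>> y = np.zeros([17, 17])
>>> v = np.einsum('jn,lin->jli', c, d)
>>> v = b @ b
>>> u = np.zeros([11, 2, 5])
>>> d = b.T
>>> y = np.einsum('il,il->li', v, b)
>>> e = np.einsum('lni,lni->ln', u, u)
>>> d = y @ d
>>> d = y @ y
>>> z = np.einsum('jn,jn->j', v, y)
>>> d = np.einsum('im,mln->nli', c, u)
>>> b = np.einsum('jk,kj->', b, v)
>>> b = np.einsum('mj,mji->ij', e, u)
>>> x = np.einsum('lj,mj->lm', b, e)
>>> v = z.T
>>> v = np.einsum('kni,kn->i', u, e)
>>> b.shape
(5, 2)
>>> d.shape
(5, 2, 17)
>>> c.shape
(17, 11)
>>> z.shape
(7,)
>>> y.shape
(7, 7)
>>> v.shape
(5,)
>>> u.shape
(11, 2, 5)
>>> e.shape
(11, 2)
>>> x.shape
(5, 11)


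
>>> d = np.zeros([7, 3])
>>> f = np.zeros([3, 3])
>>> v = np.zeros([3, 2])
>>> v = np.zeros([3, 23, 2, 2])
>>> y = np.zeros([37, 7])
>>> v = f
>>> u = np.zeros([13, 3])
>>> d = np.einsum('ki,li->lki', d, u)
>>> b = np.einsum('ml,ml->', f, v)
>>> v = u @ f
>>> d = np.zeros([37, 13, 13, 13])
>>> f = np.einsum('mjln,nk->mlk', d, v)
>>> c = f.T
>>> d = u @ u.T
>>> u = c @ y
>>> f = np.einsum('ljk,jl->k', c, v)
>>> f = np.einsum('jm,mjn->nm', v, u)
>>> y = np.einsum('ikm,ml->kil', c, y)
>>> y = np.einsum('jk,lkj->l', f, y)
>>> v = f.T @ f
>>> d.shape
(13, 13)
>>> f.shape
(7, 3)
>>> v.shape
(3, 3)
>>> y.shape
(13,)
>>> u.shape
(3, 13, 7)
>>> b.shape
()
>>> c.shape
(3, 13, 37)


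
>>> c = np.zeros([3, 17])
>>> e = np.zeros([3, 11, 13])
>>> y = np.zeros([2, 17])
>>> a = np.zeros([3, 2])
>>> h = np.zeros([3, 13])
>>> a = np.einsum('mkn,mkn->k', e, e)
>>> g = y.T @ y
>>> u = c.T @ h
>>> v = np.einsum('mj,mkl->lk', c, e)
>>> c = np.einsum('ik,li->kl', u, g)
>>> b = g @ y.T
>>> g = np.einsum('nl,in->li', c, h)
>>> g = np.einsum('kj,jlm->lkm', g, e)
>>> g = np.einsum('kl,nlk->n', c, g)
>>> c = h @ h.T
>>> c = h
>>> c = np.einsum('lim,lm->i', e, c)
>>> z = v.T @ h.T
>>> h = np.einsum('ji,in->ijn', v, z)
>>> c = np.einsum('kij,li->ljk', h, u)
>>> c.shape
(17, 3, 11)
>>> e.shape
(3, 11, 13)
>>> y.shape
(2, 17)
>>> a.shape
(11,)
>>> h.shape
(11, 13, 3)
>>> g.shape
(11,)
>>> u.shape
(17, 13)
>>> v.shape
(13, 11)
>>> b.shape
(17, 2)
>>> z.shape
(11, 3)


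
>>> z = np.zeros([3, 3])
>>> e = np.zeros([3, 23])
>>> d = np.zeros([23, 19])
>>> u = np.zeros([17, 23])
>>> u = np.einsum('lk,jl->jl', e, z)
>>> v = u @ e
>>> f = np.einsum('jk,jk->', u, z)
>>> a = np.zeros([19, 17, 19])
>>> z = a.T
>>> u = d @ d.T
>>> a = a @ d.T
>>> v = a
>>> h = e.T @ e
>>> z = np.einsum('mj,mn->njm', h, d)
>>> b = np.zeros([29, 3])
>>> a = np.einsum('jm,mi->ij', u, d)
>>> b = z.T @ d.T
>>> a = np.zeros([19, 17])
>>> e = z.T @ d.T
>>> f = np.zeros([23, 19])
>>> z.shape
(19, 23, 23)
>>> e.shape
(23, 23, 23)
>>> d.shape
(23, 19)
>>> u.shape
(23, 23)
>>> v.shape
(19, 17, 23)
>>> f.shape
(23, 19)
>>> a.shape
(19, 17)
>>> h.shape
(23, 23)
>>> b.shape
(23, 23, 23)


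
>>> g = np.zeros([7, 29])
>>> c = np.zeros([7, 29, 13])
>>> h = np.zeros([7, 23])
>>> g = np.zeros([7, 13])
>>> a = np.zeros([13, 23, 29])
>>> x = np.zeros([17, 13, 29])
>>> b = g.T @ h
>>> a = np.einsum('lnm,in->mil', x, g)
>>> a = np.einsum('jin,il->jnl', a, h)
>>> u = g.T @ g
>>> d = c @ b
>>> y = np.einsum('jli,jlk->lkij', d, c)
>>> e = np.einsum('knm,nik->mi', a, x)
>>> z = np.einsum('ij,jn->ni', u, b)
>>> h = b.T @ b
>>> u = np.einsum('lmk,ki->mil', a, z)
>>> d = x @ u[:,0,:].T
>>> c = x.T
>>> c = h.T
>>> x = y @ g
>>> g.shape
(7, 13)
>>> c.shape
(23, 23)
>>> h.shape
(23, 23)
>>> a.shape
(29, 17, 23)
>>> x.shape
(29, 13, 23, 13)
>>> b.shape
(13, 23)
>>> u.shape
(17, 13, 29)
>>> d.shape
(17, 13, 17)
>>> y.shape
(29, 13, 23, 7)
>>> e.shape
(23, 13)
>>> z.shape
(23, 13)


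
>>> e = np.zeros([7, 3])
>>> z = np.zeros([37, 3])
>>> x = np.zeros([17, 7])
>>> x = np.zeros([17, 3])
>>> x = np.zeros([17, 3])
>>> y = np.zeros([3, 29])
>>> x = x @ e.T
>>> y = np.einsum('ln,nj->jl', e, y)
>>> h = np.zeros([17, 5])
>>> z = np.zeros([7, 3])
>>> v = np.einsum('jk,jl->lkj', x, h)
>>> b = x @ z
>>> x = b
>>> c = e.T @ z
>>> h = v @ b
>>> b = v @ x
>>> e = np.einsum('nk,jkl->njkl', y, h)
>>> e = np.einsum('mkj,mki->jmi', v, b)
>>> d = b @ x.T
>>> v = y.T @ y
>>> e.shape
(17, 5, 3)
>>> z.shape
(7, 3)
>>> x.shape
(17, 3)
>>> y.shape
(29, 7)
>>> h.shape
(5, 7, 3)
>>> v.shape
(7, 7)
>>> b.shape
(5, 7, 3)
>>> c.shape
(3, 3)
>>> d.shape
(5, 7, 17)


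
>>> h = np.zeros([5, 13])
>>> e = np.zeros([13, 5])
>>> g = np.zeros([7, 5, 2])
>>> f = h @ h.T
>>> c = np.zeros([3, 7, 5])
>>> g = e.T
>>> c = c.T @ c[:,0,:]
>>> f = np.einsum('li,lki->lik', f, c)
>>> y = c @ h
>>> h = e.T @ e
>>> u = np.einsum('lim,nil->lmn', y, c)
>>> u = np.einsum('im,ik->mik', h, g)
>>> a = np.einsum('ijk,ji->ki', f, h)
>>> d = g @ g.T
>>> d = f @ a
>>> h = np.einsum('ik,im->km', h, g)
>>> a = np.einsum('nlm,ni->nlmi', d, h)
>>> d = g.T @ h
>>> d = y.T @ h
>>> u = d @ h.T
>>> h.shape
(5, 13)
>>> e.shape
(13, 5)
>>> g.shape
(5, 13)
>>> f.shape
(5, 5, 7)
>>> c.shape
(5, 7, 5)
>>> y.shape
(5, 7, 13)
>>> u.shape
(13, 7, 5)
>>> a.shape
(5, 5, 5, 13)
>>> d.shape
(13, 7, 13)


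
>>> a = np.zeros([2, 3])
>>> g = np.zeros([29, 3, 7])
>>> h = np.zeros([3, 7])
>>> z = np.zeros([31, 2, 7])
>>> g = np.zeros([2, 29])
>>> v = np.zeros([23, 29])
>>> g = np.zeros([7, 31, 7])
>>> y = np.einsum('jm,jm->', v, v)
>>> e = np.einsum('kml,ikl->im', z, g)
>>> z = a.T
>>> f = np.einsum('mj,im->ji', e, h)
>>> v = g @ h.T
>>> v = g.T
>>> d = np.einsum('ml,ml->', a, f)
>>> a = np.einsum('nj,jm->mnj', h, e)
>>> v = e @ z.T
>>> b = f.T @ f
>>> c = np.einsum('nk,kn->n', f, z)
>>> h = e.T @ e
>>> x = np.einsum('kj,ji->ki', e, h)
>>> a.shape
(2, 3, 7)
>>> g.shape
(7, 31, 7)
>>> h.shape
(2, 2)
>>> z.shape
(3, 2)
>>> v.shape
(7, 3)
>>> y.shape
()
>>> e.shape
(7, 2)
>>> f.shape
(2, 3)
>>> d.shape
()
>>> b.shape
(3, 3)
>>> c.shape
(2,)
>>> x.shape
(7, 2)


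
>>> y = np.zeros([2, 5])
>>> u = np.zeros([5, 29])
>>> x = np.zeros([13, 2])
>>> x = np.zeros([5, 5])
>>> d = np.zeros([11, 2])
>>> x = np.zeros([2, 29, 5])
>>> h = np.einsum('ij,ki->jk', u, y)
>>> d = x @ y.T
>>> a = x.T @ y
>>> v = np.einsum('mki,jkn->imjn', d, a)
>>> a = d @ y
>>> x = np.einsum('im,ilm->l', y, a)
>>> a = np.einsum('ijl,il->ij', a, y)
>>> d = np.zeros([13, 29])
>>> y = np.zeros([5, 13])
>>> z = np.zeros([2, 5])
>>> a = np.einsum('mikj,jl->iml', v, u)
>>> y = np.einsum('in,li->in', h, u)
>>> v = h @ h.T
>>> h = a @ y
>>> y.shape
(29, 2)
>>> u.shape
(5, 29)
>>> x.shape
(29,)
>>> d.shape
(13, 29)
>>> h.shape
(2, 2, 2)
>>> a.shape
(2, 2, 29)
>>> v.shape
(29, 29)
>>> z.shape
(2, 5)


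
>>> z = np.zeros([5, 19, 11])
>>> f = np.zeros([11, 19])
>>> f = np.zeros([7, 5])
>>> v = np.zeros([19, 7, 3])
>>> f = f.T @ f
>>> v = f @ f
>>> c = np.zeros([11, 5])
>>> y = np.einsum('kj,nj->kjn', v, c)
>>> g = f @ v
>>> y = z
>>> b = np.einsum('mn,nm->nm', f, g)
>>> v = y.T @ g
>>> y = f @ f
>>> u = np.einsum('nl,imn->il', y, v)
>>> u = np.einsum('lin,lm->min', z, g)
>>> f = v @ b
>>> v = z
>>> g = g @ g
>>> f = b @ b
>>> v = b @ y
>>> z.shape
(5, 19, 11)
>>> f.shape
(5, 5)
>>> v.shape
(5, 5)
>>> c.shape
(11, 5)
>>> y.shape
(5, 5)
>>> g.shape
(5, 5)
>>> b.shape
(5, 5)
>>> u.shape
(5, 19, 11)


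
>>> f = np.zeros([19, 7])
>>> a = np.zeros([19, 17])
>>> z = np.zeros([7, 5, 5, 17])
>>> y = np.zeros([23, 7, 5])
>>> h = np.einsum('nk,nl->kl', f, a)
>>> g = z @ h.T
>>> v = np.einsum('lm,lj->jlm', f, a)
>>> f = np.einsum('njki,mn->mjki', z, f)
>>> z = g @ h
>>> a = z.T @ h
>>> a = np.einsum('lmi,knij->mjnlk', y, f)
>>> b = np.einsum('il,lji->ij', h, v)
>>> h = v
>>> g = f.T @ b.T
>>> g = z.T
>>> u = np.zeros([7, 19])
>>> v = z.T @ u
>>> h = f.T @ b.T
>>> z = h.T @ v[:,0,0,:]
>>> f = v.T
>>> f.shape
(19, 5, 5, 17)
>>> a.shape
(7, 17, 5, 23, 19)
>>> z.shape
(7, 5, 5, 19)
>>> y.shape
(23, 7, 5)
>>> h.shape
(17, 5, 5, 7)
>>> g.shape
(17, 5, 5, 7)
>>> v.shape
(17, 5, 5, 19)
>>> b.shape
(7, 19)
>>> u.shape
(7, 19)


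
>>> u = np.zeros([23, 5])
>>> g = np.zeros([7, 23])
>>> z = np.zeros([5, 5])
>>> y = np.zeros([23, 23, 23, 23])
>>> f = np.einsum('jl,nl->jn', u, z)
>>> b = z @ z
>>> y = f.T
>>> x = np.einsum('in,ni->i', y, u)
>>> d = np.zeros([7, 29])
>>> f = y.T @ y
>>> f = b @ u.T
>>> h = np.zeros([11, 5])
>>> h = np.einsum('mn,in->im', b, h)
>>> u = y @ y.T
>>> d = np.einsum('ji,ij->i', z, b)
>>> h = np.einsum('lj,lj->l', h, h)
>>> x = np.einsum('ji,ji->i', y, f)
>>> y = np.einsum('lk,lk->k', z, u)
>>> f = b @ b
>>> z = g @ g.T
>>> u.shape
(5, 5)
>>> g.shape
(7, 23)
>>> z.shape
(7, 7)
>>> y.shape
(5,)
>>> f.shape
(5, 5)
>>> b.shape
(5, 5)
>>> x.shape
(23,)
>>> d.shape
(5,)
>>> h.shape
(11,)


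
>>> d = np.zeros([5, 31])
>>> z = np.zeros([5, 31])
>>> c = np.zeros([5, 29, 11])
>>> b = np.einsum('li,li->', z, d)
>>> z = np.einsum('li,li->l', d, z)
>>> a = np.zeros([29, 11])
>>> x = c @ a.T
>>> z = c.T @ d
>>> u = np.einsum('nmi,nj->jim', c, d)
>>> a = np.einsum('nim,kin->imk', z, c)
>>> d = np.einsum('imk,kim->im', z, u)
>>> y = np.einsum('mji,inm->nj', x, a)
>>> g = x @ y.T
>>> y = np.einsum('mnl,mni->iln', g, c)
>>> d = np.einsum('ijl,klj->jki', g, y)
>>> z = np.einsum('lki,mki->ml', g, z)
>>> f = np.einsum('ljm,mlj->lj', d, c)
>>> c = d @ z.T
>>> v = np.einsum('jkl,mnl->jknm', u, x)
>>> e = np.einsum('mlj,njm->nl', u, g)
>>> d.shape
(29, 11, 5)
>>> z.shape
(11, 5)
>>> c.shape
(29, 11, 11)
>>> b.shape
()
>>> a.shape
(29, 31, 5)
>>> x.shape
(5, 29, 29)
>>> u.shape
(31, 11, 29)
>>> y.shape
(11, 31, 29)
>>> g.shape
(5, 29, 31)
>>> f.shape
(29, 11)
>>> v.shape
(31, 11, 29, 5)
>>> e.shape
(5, 11)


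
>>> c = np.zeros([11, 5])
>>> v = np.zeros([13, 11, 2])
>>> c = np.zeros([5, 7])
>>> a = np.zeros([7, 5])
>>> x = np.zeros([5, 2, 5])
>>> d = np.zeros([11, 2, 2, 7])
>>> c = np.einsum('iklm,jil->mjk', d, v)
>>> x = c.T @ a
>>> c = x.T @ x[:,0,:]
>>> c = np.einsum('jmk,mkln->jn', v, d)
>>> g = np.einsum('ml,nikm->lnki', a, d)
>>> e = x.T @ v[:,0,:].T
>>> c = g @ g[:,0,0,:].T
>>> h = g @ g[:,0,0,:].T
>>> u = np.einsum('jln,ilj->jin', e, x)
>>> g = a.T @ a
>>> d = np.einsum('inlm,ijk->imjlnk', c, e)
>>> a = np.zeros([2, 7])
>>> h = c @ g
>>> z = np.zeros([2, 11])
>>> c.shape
(5, 11, 2, 5)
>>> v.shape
(13, 11, 2)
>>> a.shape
(2, 7)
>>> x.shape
(2, 13, 5)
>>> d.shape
(5, 5, 13, 2, 11, 13)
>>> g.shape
(5, 5)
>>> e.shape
(5, 13, 13)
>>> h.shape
(5, 11, 2, 5)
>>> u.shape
(5, 2, 13)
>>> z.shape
(2, 11)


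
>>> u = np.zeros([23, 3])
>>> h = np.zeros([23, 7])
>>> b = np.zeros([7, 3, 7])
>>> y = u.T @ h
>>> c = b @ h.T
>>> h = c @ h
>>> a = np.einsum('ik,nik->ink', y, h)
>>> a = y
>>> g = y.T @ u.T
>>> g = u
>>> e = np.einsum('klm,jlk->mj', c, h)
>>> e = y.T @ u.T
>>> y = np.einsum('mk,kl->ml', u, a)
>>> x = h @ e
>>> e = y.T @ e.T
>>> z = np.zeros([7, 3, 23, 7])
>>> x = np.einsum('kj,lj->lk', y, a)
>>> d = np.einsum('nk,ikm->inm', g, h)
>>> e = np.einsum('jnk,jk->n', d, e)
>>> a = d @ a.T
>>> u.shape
(23, 3)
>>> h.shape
(7, 3, 7)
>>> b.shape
(7, 3, 7)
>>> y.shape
(23, 7)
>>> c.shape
(7, 3, 23)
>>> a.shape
(7, 23, 3)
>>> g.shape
(23, 3)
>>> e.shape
(23,)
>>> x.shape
(3, 23)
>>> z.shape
(7, 3, 23, 7)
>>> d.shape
(7, 23, 7)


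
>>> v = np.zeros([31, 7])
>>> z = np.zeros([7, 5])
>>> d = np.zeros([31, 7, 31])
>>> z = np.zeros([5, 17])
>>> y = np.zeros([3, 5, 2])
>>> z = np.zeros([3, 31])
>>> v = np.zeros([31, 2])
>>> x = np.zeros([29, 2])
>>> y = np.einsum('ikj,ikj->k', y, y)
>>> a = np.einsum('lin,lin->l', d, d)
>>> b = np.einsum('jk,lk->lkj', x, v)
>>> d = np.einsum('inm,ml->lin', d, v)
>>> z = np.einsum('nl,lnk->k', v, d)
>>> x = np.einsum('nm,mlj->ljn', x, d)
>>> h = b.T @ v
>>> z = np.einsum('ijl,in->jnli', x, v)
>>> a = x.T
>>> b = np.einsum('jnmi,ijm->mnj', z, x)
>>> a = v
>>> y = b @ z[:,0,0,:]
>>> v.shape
(31, 2)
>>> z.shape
(7, 2, 29, 31)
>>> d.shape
(2, 31, 7)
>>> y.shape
(29, 2, 31)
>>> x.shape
(31, 7, 29)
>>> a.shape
(31, 2)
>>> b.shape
(29, 2, 7)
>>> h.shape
(29, 2, 2)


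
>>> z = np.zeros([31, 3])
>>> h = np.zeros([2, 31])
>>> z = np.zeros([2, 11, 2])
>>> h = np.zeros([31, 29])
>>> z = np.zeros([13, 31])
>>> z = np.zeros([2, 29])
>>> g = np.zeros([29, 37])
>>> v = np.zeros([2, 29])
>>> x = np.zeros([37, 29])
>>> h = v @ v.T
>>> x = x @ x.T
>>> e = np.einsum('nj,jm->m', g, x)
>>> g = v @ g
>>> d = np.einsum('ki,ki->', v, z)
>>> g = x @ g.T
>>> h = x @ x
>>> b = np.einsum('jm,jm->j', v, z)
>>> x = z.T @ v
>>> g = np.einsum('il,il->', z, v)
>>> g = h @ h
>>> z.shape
(2, 29)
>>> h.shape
(37, 37)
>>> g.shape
(37, 37)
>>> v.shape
(2, 29)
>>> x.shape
(29, 29)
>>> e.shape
(37,)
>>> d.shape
()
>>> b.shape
(2,)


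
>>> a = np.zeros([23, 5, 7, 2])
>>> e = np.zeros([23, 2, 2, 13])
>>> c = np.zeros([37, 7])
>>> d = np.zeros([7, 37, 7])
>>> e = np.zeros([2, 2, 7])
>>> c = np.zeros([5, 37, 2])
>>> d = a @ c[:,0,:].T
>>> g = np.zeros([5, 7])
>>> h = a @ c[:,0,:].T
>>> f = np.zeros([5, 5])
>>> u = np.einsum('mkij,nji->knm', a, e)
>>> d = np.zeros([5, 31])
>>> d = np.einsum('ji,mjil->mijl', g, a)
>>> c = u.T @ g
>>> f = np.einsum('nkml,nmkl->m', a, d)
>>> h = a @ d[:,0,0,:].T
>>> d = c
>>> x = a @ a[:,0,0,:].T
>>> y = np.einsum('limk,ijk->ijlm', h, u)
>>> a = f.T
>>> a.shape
(7,)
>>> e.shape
(2, 2, 7)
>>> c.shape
(23, 2, 7)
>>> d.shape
(23, 2, 7)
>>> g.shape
(5, 7)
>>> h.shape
(23, 5, 7, 23)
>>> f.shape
(7,)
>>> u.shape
(5, 2, 23)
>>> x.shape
(23, 5, 7, 23)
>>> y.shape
(5, 2, 23, 7)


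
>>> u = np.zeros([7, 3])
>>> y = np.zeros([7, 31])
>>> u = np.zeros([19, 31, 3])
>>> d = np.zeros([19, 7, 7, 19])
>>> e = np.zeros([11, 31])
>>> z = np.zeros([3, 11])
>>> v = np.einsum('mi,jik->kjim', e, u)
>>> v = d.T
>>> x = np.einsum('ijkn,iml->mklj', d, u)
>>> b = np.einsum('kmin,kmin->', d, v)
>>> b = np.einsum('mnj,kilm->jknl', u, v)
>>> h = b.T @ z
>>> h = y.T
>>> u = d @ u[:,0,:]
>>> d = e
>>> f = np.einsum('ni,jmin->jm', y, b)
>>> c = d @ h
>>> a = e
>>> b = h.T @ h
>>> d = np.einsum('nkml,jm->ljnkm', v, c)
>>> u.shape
(19, 7, 7, 3)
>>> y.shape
(7, 31)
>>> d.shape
(19, 11, 19, 7, 7)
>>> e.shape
(11, 31)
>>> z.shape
(3, 11)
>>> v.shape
(19, 7, 7, 19)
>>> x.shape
(31, 7, 3, 7)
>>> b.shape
(7, 7)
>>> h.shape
(31, 7)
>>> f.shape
(3, 19)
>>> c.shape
(11, 7)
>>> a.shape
(11, 31)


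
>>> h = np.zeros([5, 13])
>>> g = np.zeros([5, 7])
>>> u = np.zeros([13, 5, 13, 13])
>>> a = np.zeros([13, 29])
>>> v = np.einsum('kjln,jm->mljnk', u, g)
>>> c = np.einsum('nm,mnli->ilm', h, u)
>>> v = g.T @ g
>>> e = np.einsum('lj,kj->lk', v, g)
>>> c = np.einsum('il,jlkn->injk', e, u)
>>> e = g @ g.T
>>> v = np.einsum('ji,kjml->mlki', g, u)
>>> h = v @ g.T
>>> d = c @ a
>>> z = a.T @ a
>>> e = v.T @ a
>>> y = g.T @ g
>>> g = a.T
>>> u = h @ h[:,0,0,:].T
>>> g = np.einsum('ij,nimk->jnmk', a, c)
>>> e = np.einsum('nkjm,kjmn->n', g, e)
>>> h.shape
(13, 13, 13, 5)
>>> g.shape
(29, 7, 13, 13)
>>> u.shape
(13, 13, 13, 13)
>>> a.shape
(13, 29)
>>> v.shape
(13, 13, 13, 7)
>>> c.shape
(7, 13, 13, 13)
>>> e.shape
(29,)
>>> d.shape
(7, 13, 13, 29)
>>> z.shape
(29, 29)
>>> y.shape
(7, 7)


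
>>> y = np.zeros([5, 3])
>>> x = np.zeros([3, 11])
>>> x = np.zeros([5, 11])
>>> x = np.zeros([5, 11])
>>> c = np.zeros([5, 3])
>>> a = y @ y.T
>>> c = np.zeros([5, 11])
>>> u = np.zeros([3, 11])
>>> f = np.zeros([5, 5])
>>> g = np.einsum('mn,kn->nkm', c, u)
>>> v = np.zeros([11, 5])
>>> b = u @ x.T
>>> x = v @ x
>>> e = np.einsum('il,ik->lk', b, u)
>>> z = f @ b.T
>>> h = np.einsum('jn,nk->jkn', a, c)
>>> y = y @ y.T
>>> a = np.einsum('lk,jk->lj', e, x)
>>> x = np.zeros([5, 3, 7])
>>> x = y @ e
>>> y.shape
(5, 5)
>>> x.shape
(5, 11)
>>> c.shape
(5, 11)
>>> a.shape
(5, 11)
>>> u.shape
(3, 11)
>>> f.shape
(5, 5)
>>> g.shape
(11, 3, 5)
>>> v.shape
(11, 5)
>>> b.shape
(3, 5)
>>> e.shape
(5, 11)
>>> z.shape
(5, 3)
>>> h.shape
(5, 11, 5)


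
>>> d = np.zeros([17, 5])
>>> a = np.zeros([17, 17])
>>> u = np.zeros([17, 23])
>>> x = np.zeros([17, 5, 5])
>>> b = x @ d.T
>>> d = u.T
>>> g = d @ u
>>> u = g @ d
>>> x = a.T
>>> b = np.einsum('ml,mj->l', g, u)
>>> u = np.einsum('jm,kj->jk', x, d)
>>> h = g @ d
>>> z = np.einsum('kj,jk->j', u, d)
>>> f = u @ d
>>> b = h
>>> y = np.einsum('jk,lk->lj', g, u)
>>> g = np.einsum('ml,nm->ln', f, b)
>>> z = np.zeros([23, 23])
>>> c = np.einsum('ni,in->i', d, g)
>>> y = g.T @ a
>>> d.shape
(23, 17)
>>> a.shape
(17, 17)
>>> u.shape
(17, 23)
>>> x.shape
(17, 17)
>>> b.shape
(23, 17)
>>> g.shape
(17, 23)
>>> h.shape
(23, 17)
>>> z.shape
(23, 23)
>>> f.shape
(17, 17)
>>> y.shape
(23, 17)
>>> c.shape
(17,)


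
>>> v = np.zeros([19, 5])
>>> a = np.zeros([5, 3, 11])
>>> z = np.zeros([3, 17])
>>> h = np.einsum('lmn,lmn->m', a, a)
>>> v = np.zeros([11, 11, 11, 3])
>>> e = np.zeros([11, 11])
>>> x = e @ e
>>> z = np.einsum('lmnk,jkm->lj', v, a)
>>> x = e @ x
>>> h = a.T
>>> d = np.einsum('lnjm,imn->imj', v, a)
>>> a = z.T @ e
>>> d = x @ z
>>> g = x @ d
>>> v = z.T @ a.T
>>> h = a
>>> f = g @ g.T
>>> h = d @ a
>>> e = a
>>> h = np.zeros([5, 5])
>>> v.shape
(5, 5)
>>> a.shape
(5, 11)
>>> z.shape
(11, 5)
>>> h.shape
(5, 5)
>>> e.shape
(5, 11)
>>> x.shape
(11, 11)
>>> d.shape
(11, 5)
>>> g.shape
(11, 5)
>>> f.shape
(11, 11)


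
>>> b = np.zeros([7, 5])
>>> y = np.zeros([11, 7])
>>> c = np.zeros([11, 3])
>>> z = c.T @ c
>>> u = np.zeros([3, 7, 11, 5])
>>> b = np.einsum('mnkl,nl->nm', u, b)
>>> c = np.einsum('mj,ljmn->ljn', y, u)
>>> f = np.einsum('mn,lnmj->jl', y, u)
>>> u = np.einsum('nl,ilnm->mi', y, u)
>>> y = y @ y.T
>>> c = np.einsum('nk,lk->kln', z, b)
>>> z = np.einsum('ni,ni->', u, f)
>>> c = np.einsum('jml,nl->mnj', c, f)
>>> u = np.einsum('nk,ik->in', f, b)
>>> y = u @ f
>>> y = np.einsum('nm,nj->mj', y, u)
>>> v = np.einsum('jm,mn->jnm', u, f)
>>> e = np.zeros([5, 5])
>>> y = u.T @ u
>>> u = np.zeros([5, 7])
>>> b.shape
(7, 3)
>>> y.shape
(5, 5)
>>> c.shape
(7, 5, 3)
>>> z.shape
()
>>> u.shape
(5, 7)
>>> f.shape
(5, 3)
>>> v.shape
(7, 3, 5)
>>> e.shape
(5, 5)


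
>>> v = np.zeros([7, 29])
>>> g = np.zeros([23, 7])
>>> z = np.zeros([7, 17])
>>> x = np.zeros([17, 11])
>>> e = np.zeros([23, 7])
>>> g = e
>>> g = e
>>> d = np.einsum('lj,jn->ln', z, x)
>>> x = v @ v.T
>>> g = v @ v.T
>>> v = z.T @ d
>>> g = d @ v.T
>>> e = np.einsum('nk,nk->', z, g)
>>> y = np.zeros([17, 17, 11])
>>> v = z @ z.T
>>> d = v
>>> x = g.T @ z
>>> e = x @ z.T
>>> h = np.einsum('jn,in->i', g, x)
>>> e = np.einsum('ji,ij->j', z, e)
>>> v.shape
(7, 7)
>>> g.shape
(7, 17)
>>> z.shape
(7, 17)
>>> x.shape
(17, 17)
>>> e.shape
(7,)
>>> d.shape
(7, 7)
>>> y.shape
(17, 17, 11)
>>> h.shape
(17,)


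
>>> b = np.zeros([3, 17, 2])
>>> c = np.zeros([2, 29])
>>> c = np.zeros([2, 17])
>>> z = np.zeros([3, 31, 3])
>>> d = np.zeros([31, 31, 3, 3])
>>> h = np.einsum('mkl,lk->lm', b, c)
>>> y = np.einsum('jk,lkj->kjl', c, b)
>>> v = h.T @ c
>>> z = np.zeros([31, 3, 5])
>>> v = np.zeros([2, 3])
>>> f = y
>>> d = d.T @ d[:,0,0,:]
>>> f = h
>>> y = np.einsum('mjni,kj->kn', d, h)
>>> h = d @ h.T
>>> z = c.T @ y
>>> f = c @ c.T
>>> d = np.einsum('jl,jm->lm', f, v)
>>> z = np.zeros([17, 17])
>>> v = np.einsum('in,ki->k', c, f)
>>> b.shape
(3, 17, 2)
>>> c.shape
(2, 17)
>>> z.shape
(17, 17)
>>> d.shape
(2, 3)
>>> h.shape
(3, 3, 31, 2)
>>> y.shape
(2, 31)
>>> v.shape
(2,)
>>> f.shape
(2, 2)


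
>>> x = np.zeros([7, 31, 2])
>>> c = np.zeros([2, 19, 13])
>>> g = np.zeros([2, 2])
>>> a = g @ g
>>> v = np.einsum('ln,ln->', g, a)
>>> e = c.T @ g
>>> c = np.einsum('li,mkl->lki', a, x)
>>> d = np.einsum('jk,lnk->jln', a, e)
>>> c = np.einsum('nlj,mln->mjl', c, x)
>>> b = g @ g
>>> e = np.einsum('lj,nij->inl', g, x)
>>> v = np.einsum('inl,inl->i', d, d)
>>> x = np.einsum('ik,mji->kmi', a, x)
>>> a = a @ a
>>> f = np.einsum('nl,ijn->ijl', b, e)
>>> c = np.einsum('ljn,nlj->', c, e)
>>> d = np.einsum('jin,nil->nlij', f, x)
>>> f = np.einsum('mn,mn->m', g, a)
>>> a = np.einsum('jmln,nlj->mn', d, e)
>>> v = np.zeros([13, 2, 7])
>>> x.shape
(2, 7, 2)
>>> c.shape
()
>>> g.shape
(2, 2)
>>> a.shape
(2, 31)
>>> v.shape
(13, 2, 7)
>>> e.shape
(31, 7, 2)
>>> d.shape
(2, 2, 7, 31)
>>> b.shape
(2, 2)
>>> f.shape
(2,)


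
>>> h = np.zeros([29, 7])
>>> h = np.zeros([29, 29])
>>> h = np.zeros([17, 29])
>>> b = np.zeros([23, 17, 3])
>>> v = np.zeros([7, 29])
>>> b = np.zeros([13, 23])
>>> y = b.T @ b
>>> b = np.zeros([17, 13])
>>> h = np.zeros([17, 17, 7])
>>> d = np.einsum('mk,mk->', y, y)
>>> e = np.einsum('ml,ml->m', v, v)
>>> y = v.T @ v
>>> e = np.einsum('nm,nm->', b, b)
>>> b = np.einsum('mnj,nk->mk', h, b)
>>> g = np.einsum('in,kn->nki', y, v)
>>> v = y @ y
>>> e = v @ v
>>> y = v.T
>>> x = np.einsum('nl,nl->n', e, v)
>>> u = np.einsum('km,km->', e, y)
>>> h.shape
(17, 17, 7)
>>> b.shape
(17, 13)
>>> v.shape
(29, 29)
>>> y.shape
(29, 29)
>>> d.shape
()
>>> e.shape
(29, 29)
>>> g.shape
(29, 7, 29)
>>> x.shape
(29,)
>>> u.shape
()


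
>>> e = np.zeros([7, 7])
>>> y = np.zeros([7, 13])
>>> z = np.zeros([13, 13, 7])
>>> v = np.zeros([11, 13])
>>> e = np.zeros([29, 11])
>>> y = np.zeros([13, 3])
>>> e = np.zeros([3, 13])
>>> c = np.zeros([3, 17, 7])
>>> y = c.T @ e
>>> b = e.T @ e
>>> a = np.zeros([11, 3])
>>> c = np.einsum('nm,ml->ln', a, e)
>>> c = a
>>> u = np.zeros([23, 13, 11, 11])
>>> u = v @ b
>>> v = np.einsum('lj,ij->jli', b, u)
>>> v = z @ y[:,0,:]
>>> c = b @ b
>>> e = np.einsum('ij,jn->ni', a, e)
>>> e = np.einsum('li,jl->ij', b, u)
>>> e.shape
(13, 11)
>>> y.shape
(7, 17, 13)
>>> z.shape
(13, 13, 7)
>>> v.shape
(13, 13, 13)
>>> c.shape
(13, 13)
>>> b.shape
(13, 13)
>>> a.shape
(11, 3)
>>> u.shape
(11, 13)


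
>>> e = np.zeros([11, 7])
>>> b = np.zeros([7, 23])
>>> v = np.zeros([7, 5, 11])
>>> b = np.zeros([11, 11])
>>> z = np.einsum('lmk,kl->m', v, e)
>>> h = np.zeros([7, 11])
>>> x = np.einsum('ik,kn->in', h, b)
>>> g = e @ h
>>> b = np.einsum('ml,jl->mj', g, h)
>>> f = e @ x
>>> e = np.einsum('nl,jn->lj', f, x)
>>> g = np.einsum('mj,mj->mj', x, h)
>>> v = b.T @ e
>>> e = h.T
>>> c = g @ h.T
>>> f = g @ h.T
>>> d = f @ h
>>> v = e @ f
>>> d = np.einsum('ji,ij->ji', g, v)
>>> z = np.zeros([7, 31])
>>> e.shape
(11, 7)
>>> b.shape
(11, 7)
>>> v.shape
(11, 7)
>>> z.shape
(7, 31)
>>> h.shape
(7, 11)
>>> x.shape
(7, 11)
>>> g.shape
(7, 11)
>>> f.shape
(7, 7)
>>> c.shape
(7, 7)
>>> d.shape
(7, 11)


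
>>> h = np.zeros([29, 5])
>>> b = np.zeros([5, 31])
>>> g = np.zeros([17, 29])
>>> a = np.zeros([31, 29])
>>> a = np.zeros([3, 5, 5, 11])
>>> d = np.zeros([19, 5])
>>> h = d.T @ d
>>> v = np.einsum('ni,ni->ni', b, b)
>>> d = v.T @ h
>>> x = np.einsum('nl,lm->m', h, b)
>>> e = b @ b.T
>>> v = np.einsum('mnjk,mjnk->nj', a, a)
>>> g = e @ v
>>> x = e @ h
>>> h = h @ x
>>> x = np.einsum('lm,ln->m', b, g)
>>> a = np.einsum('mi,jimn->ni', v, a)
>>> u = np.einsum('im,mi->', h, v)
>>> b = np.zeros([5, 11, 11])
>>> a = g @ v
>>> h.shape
(5, 5)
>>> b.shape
(5, 11, 11)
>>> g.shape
(5, 5)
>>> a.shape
(5, 5)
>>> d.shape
(31, 5)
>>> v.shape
(5, 5)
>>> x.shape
(31,)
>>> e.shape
(5, 5)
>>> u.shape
()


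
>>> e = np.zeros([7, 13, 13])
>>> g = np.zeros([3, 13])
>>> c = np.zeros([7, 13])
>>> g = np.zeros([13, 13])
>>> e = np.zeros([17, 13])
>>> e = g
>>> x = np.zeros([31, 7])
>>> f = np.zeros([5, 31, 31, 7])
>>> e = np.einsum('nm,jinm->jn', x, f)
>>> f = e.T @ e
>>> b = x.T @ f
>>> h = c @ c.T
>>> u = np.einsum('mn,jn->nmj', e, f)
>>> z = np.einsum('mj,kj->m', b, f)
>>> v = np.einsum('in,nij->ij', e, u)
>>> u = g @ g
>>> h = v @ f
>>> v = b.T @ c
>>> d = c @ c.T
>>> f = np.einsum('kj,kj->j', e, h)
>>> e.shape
(5, 31)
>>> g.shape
(13, 13)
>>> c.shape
(7, 13)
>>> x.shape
(31, 7)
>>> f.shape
(31,)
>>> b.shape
(7, 31)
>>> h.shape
(5, 31)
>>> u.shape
(13, 13)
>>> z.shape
(7,)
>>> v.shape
(31, 13)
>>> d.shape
(7, 7)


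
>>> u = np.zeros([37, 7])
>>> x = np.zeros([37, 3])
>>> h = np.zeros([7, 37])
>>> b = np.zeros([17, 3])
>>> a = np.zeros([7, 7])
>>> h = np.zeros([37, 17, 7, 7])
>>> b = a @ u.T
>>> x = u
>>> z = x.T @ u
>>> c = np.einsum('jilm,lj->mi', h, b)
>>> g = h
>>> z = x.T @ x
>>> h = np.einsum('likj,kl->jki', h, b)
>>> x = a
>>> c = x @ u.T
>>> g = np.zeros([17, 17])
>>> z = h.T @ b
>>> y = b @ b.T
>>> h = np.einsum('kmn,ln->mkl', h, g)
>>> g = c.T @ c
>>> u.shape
(37, 7)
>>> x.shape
(7, 7)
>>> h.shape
(7, 7, 17)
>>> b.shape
(7, 37)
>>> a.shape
(7, 7)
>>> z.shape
(17, 7, 37)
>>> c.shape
(7, 37)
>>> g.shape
(37, 37)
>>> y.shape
(7, 7)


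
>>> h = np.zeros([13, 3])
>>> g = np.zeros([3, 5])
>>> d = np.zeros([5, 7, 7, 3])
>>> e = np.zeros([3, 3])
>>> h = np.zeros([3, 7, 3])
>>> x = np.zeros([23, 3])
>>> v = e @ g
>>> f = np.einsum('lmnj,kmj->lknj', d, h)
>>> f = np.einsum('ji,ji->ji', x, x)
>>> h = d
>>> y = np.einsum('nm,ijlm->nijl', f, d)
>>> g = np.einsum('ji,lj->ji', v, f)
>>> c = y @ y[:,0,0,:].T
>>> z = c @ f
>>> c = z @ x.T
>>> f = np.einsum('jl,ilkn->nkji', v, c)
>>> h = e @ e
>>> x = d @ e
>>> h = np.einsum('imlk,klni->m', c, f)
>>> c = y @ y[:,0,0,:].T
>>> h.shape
(5,)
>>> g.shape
(3, 5)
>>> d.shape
(5, 7, 7, 3)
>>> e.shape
(3, 3)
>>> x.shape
(5, 7, 7, 3)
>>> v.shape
(3, 5)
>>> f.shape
(23, 7, 3, 23)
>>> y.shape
(23, 5, 7, 7)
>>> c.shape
(23, 5, 7, 23)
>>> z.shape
(23, 5, 7, 3)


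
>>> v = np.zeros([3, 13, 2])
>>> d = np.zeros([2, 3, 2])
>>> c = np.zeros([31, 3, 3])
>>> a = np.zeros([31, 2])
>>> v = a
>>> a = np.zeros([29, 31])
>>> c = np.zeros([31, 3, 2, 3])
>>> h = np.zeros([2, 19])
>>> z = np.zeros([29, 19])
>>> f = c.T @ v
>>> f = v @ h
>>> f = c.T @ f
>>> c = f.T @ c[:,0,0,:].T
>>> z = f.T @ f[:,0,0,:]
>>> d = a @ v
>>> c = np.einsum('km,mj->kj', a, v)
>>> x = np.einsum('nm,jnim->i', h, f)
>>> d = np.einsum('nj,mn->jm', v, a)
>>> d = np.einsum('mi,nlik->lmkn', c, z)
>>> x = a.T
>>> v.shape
(31, 2)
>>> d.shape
(3, 29, 19, 19)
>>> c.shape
(29, 2)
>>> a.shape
(29, 31)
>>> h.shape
(2, 19)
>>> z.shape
(19, 3, 2, 19)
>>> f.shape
(3, 2, 3, 19)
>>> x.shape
(31, 29)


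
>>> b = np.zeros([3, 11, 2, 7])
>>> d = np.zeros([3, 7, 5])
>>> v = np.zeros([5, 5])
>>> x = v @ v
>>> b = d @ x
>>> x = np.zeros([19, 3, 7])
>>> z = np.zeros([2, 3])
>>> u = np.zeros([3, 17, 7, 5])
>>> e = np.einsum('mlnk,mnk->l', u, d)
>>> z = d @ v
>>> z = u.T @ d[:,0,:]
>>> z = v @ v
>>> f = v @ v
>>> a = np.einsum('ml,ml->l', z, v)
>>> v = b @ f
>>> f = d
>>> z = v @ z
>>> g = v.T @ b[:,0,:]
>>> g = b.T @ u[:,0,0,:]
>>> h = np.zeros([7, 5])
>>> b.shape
(3, 7, 5)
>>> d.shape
(3, 7, 5)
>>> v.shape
(3, 7, 5)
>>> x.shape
(19, 3, 7)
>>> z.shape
(3, 7, 5)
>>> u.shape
(3, 17, 7, 5)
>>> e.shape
(17,)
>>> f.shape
(3, 7, 5)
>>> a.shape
(5,)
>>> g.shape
(5, 7, 5)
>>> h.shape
(7, 5)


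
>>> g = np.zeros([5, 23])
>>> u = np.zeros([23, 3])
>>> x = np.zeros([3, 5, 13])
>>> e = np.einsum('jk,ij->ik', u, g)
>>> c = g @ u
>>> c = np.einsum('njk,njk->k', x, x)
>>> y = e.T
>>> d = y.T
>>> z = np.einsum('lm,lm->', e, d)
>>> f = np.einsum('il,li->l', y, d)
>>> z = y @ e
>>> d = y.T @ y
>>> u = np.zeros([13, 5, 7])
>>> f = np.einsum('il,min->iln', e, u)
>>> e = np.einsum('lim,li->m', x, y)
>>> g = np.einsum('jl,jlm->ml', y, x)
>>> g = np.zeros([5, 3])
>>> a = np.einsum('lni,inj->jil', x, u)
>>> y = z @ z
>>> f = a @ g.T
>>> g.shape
(5, 3)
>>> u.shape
(13, 5, 7)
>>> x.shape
(3, 5, 13)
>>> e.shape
(13,)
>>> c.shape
(13,)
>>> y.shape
(3, 3)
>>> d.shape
(5, 5)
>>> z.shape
(3, 3)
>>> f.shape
(7, 13, 5)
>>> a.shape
(7, 13, 3)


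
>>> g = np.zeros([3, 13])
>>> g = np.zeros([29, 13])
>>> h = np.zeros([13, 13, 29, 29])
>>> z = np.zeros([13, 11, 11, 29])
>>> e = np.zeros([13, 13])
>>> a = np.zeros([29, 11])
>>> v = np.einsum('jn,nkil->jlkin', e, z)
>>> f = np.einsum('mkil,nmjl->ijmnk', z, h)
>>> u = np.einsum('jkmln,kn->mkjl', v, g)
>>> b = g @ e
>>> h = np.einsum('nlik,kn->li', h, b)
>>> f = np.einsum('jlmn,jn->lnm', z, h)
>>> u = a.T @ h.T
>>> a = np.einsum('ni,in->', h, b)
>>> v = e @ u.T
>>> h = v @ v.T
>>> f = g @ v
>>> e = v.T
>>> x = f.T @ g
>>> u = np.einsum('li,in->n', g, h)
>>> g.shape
(29, 13)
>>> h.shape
(13, 13)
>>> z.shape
(13, 11, 11, 29)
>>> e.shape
(11, 13)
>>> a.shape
()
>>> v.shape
(13, 11)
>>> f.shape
(29, 11)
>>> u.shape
(13,)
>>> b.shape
(29, 13)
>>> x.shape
(11, 13)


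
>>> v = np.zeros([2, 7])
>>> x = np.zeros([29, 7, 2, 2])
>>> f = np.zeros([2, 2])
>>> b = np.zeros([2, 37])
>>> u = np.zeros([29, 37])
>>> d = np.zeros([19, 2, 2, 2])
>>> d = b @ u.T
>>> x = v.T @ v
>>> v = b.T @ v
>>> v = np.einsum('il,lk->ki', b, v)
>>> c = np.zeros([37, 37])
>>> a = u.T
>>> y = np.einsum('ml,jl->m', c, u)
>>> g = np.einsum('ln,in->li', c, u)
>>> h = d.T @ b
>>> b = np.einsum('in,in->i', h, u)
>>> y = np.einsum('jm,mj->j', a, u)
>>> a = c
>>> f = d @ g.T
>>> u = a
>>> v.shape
(7, 2)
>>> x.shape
(7, 7)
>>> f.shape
(2, 37)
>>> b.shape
(29,)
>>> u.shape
(37, 37)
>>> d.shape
(2, 29)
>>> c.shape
(37, 37)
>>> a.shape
(37, 37)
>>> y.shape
(37,)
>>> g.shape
(37, 29)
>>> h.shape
(29, 37)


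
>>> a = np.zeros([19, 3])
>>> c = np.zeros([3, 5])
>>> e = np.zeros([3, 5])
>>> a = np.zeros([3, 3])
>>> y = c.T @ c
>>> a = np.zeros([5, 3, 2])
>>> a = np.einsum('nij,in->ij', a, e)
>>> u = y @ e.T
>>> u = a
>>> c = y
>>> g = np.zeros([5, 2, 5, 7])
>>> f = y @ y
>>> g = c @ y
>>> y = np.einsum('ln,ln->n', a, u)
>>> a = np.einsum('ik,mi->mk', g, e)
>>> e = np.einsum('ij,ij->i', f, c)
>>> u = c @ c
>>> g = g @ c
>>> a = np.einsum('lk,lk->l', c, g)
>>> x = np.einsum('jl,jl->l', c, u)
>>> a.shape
(5,)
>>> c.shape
(5, 5)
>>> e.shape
(5,)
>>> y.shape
(2,)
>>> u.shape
(5, 5)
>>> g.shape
(5, 5)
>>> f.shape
(5, 5)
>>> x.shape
(5,)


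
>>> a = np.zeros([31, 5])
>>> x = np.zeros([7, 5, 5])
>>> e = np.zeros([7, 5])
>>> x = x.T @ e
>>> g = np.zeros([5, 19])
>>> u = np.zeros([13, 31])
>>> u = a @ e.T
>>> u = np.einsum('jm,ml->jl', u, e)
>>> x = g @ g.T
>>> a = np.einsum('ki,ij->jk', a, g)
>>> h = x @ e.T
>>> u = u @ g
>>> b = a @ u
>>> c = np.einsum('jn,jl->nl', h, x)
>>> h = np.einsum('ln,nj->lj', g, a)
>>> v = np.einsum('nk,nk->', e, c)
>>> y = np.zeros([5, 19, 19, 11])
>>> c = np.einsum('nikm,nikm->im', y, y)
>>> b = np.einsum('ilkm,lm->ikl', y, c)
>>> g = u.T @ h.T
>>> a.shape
(19, 31)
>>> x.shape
(5, 5)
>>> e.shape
(7, 5)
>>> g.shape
(19, 5)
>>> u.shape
(31, 19)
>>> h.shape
(5, 31)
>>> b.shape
(5, 19, 19)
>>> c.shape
(19, 11)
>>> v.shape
()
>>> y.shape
(5, 19, 19, 11)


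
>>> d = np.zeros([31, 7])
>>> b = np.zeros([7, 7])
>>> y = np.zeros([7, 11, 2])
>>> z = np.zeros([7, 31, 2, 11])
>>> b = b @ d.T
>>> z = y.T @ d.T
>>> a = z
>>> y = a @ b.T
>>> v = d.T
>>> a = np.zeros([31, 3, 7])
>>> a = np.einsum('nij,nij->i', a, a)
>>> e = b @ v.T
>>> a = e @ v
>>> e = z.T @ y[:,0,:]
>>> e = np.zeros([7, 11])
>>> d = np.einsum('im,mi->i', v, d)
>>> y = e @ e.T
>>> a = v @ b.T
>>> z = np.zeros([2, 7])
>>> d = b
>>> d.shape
(7, 31)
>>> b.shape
(7, 31)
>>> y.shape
(7, 7)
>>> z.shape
(2, 7)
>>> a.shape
(7, 7)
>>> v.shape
(7, 31)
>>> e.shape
(7, 11)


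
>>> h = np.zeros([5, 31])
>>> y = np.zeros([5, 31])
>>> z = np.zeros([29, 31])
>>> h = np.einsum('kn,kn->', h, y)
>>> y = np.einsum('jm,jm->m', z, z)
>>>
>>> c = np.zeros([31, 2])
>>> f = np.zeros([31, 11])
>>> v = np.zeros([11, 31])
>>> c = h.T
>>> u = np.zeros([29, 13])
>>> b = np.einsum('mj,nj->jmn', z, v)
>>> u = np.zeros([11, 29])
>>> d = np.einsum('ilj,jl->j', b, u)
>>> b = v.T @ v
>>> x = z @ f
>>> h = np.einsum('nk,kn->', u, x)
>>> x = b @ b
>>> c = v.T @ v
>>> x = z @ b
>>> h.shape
()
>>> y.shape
(31,)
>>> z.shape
(29, 31)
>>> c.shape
(31, 31)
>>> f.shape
(31, 11)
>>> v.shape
(11, 31)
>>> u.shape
(11, 29)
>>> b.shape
(31, 31)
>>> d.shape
(11,)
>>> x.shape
(29, 31)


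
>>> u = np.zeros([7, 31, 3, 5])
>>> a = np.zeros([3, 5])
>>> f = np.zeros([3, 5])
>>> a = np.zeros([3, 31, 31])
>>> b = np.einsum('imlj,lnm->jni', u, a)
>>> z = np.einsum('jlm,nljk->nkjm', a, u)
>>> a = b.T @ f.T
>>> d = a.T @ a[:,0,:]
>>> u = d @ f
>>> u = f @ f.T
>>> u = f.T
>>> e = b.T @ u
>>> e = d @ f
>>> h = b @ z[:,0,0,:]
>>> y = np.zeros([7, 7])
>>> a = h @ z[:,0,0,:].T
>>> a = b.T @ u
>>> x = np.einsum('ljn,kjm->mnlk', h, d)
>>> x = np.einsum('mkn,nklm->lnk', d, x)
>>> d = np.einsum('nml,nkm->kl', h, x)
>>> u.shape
(5, 3)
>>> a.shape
(7, 31, 3)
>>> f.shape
(3, 5)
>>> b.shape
(5, 31, 7)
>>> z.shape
(7, 5, 3, 31)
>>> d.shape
(3, 31)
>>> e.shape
(3, 31, 5)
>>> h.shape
(5, 31, 31)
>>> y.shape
(7, 7)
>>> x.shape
(5, 3, 31)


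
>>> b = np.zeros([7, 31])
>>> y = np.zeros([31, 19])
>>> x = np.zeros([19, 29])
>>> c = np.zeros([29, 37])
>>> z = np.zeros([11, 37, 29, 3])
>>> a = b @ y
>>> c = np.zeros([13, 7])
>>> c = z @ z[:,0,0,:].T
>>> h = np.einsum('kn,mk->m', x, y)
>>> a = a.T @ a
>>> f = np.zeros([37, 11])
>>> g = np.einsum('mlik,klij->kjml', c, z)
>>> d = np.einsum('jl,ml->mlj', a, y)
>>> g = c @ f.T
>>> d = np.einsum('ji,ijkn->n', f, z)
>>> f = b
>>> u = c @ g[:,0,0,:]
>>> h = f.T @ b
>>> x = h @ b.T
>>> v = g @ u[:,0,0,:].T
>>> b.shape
(7, 31)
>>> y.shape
(31, 19)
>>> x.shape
(31, 7)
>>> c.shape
(11, 37, 29, 11)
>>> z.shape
(11, 37, 29, 3)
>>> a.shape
(19, 19)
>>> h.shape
(31, 31)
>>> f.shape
(7, 31)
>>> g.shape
(11, 37, 29, 37)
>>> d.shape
(3,)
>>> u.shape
(11, 37, 29, 37)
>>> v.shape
(11, 37, 29, 11)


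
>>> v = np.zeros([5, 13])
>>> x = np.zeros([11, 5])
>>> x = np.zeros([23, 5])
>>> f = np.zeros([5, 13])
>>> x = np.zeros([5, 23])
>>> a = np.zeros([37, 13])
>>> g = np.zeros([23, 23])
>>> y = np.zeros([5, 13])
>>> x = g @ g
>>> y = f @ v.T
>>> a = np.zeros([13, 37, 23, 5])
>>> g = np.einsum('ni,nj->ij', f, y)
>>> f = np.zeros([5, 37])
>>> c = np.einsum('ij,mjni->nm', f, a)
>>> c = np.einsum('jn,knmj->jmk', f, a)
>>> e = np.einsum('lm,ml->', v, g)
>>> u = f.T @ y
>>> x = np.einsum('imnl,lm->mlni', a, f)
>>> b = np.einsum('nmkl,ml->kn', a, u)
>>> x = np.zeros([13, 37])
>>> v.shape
(5, 13)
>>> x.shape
(13, 37)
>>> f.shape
(5, 37)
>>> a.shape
(13, 37, 23, 5)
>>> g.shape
(13, 5)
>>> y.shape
(5, 5)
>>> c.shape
(5, 23, 13)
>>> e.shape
()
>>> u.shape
(37, 5)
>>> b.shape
(23, 13)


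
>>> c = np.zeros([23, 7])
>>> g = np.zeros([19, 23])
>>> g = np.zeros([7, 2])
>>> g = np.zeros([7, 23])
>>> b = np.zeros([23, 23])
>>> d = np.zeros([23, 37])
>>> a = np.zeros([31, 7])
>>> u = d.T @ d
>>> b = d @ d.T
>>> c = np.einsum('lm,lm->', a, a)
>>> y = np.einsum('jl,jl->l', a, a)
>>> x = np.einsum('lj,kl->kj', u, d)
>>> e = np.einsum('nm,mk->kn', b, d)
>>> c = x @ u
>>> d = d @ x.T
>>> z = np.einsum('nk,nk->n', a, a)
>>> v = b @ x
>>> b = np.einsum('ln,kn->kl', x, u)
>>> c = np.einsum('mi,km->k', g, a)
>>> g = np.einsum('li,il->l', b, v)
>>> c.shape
(31,)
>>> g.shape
(37,)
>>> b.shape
(37, 23)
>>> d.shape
(23, 23)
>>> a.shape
(31, 7)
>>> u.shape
(37, 37)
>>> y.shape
(7,)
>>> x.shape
(23, 37)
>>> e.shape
(37, 23)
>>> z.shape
(31,)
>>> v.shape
(23, 37)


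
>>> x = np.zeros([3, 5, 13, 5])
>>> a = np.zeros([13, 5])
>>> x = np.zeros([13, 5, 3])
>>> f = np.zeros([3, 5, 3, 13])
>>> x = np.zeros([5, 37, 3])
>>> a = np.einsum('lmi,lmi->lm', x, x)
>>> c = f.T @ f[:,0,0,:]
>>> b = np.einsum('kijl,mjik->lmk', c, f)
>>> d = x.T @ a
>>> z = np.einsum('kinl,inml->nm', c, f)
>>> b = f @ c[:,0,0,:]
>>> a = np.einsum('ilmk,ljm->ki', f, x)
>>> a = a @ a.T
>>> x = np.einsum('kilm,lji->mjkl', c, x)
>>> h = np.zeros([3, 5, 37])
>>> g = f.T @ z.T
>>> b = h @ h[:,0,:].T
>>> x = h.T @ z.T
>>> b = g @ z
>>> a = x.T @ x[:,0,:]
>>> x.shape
(37, 5, 5)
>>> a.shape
(5, 5, 5)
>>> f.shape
(3, 5, 3, 13)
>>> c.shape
(13, 3, 5, 13)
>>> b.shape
(13, 3, 5, 3)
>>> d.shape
(3, 37, 37)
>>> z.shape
(5, 3)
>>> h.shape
(3, 5, 37)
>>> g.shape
(13, 3, 5, 5)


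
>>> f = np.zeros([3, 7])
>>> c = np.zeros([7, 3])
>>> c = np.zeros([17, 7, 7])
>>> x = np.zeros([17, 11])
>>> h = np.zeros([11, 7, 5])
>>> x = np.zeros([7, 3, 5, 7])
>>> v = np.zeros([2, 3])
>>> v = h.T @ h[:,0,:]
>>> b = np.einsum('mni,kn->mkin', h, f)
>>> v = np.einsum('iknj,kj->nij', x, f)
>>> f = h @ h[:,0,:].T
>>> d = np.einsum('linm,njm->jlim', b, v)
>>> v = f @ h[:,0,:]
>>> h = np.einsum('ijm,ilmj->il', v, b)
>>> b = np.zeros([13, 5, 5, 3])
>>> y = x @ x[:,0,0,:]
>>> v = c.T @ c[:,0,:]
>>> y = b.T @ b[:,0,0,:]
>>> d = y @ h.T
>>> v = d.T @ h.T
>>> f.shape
(11, 7, 11)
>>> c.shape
(17, 7, 7)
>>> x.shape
(7, 3, 5, 7)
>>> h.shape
(11, 3)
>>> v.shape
(11, 5, 5, 11)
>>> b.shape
(13, 5, 5, 3)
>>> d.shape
(3, 5, 5, 11)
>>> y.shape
(3, 5, 5, 3)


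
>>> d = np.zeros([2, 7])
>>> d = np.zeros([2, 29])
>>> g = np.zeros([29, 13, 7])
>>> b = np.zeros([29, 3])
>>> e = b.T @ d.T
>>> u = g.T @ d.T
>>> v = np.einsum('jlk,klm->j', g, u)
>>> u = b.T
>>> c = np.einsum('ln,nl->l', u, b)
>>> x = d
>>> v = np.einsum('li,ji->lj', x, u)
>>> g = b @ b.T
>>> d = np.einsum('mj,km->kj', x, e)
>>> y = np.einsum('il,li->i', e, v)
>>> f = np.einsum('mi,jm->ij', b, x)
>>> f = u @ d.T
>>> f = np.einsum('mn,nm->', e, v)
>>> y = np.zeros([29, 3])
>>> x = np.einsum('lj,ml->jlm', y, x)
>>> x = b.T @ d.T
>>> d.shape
(3, 29)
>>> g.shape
(29, 29)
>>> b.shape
(29, 3)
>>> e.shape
(3, 2)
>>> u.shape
(3, 29)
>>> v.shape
(2, 3)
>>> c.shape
(3,)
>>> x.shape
(3, 3)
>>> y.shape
(29, 3)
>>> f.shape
()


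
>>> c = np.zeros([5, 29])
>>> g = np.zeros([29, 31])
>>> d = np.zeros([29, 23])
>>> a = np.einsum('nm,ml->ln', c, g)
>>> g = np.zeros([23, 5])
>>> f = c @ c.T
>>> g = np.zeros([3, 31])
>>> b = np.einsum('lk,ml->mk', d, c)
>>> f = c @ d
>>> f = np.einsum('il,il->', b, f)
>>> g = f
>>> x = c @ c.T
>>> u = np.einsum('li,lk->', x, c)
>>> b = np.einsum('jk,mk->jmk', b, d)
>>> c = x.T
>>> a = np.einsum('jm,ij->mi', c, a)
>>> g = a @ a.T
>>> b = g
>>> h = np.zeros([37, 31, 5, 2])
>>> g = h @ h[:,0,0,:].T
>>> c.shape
(5, 5)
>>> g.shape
(37, 31, 5, 37)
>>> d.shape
(29, 23)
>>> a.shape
(5, 31)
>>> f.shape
()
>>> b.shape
(5, 5)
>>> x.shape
(5, 5)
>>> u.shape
()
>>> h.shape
(37, 31, 5, 2)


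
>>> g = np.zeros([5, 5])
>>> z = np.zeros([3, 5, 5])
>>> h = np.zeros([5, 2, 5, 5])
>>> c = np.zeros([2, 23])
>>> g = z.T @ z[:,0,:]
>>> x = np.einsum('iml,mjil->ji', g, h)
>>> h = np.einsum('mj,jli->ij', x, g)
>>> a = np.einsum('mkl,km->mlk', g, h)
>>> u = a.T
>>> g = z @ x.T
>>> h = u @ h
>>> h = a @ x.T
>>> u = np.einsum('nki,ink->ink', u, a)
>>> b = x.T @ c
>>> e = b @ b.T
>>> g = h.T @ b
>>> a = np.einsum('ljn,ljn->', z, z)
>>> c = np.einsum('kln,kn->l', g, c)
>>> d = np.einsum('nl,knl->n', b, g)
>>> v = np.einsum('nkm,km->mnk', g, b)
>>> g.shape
(2, 5, 23)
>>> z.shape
(3, 5, 5)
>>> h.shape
(5, 5, 2)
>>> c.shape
(5,)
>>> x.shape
(2, 5)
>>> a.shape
()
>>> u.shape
(5, 5, 5)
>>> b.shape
(5, 23)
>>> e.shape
(5, 5)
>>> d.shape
(5,)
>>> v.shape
(23, 2, 5)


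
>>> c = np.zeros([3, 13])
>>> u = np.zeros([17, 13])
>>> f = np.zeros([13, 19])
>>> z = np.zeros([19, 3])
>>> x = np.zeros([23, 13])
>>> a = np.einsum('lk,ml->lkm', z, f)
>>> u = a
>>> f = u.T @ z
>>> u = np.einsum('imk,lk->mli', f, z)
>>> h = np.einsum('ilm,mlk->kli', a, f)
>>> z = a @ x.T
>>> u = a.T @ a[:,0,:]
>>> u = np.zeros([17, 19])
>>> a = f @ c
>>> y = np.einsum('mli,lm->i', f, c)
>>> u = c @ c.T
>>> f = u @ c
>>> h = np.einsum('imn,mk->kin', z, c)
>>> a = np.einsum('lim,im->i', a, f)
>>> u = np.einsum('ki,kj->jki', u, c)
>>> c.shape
(3, 13)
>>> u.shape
(13, 3, 3)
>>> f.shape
(3, 13)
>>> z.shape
(19, 3, 23)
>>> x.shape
(23, 13)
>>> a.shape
(3,)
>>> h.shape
(13, 19, 23)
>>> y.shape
(3,)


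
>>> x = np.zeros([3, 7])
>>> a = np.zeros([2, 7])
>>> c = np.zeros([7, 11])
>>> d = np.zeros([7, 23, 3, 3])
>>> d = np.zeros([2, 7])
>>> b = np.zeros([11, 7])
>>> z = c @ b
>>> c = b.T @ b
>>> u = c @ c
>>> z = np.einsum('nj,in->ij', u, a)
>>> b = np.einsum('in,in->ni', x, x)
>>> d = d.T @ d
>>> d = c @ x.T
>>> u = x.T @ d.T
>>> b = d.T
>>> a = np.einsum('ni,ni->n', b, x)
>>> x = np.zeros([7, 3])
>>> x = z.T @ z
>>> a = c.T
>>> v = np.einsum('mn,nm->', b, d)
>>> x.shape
(7, 7)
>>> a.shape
(7, 7)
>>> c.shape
(7, 7)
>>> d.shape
(7, 3)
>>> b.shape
(3, 7)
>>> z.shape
(2, 7)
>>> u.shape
(7, 7)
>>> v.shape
()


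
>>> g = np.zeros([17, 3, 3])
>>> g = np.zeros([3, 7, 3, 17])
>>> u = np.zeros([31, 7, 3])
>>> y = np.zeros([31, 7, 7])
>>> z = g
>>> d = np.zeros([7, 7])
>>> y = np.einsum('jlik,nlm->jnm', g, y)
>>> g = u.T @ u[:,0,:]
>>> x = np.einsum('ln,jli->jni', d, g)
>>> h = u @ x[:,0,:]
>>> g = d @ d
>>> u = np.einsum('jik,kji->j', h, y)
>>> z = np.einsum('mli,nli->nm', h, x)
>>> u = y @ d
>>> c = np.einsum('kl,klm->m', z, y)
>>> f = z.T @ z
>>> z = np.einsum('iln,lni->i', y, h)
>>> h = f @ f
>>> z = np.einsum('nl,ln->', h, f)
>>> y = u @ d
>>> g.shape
(7, 7)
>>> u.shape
(3, 31, 7)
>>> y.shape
(3, 31, 7)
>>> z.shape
()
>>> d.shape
(7, 7)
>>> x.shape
(3, 7, 3)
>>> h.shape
(31, 31)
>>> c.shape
(7,)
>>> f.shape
(31, 31)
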